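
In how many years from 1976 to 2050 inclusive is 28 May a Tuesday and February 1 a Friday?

Check each year's weekday for 28 May and February 1:
  1976: Fri/Sun  1977: Sat/Tue  1978: Sun/Wed  1979: Mon/Thu  1980: Wed/Fri  1981: Thu/Sun  1982: Fri/Mon  1983: Sat/Tue  1984: Mon/Wed  1985: Tue/Fri ✓  1986: Wed/Sat  1987: Thu/Sun  1988: Sat/Mon  1989: Sun/Wed  …(47 more)…  2037: Thu/Sun  2038: Fri/Mon  2039: Sat/Tue  2040: Mon/Wed  2041: Tue/Fri ✓  2042: Wed/Sat  2043: Thu/Sun  2044: Sat/Mon  2045: Sun/Wed  2046: Mon/Thu  2047: Tue/Fri ✓  2048: Thu/Sat  2049: Fri/Mon  2050: Sat/Tue
Both conditions hold in: 1985, 1991, 2002, 2013, 2019, 2030, 2041, 2047 — 8.

8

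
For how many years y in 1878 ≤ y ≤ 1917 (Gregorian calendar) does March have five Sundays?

March has 31 days; it has five Sundays when Sunday falls among the first (month-length − 28) days — i.e. when March 1 is one of Sunday/Saturday/Friday.
March 1 by year: 1878:Fri✓ 1879:Sat✓ 1880:Mon 1881:Tue 1882:Wed 1883:Thu 1884:Sat✓ 1885:Sun✓ 1886:Mon 1887:Tue 1888:Thu 1889:Fri✓ 1890:Sat✓ 1891:Sun✓ 1892:Tue …(10 more)… 1903:Sun✓ 1904:Tue 1905:Wed 1906:Thu 1907:Fri✓ 1908:Sun✓ 1909:Mon 1910:Tue 1911:Wed 1912:Fri✓ 1913:Sat✓ 1914:Sun✓ 1915:Mon 1916:Wed 1917:Thu
Years with five Sundays: 1878, 1879, 1884, 1885, 1889, 1890, 1891, 1895, 1896, 1901, 1902, 1903, 1907, 1908, 1912, 1913, 1914 → 17.

17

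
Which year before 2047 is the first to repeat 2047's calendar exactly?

2041

Two years share a calendar iff Jan 1 falls on the same weekday and both are leap or both are common. 2047: Jan 1 is Tuesday, common year.
2046: Jan 1 Monday, common
2045: Jan 1 Sunday, common
2044: Jan 1 Friday, leap
2043: Jan 1 Thursday, common
2042: Jan 1 Wednesday, common
2041: Jan 1 Tuesday, common
2041 matches on both conditions.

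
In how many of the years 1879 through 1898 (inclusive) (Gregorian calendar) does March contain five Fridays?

March has 31 days; it has five Fridays when Friday falls among the first (month-length − 28) days — i.e. when March 1 is one of Friday/Thursday/Wednesday.
March 1 by year: 1879:Sat 1880:Mon 1881:Tue 1882:Wed✓ 1883:Thu✓ 1884:Sat 1885:Sun 1886:Mon 1887:Tue 1888:Thu✓ 1889:Fri✓ 1890:Sat 1891:Sun 1892:Tue 1893:Wed✓ 1894:Thu✓ 1895:Fri✓ 1896:Sun 1897:Mon 1898:Tue
Years with five Fridays: 1882, 1883, 1888, 1889, 1893, 1894, 1895 → 7.

7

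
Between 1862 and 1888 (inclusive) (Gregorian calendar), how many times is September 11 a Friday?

Track September 11's weekday year by year (advancing +1, or +2 across a Feb 29):
  1862: Thu  1863: Fri (+1) ✓  1864: Sun (+2)  1865: Mon (+1)  1866: Tue (+1)
  1867: Wed (+1)  1868: Fri (+2) ✓  1869: Sat (+1)  1870: Sun (+1)  1871: Mon (+1)
  1872: Wed (+2)  1873: Thu (+1)  1874: Fri (+1) ✓  1875: Sat (+1)  1876: Mon (+2)
  1877: Tue (+1)  1878: Wed (+1)  1879: Thu (+1)  1880: Sat (+2)  1881: Sun (+1)
  1882: Mon (+1)  1883: Tue (+1)  1884: Thu (+2)  1885: Fri (+1) ✓  1886: Sat (+1)
  1887: Sun (+1)  1888: Tue (+2)
Friday years: 1863, 1868, 1874, 1885 — 4 in total.

4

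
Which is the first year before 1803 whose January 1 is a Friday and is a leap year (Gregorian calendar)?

1796

Jan 1 advances by 2 weekdays after a leap year and by 1 after a common year.
1803: Jan 1 is Saturday.
1802: Friday
1801: Thursday
1800: Wednesday
1799: Tuesday
1798: Monday
1797: Sunday
1796: Friday (leap)
1796 begins on a Friday and is a leap year.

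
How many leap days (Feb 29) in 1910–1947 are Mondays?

Leap years in 1910–1947: 9 of them.
Feb 29 weekday advances by 5 (mod 7) from one leap year to the next four years later (or differs when a century non-leap intervenes).
Leap-day weekdays: 1912:Thu 1916:Tue 1920:Sun 1924:Fri 1928:Wed 1932:Mon✓ 1936:Sat 1940:Thu 1944:Tue
Monday: 1932 → 1.

1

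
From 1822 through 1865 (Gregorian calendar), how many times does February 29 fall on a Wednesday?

Leap years in 1822–1865: 11 of them.
Feb 29 weekday advances by 5 (mod 7) from one leap year to the next four years later (or differs when a century non-leap intervenes).
Leap-day weekdays: 1824:Sun 1828:Fri 1832:Wed✓ 1836:Mon 1840:Sat 1844:Thu 1848:Tue 1852:Sun 1856:Fri 1860:Wed✓ 1864:Mon
Wednesday: 1832, 1860 → 2.

2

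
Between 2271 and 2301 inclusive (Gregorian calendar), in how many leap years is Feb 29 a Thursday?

Leap years in 2271–2301: 7 of them.
Feb 29 weekday advances by 5 (mod 7) from one leap year to the next four years later (or differs when a century non-leap intervenes).
Leap-day weekdays: 2272:Thu✓ 2276:Tue 2280:Sun 2284:Fri 2288:Wed 2292:Mon 2296:Sat
Thursday: 2272 → 1.

1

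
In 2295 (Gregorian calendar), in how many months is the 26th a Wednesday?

1

Check the 26th of each month of 2295: Jan 26: Sat, Feb 26: Tue, Mar 26: Tue, Apr 26: Fri, May 26: Sun, Jun 26: Wed, Jul 26: Fri, Aug 26: Mon, Sep 26: Thu, Oct 26: Sat, Nov 26: Tue, Dec 26: Thu.
Wednesday occurs in June — 1 month.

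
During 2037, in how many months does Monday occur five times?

4

A month of length L has five Mondays iff its first Monday is on day ≤ L−28 (so day 1–3 in a 31-day month, 1–2 in a 30-day month, day 1 in a leap February).
Checking each month of 2037: Jan starts Thu (31d); Feb starts Sun (28d); Mar starts Sun (31d) ✓; Apr starts Wed (30d); May starts Fri (31d); Jun starts Mon (30d) ✓; Jul starts Wed (31d); Aug starts Sat (31d) ✓; Sep starts Tue (30d); Oct starts Thu (31d); Nov starts Sun (30d) ✓; Dec starts Tue (31d).
Five-Monday months: March, June, August, November → 4.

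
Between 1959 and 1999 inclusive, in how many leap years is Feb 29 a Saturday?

Leap years in 1959–1999: 10 of them.
Feb 29 weekday advances by 5 (mod 7) from one leap year to the next four years later (or differs when a century non-leap intervenes).
Leap-day weekdays: 1960:Mon 1964:Sat✓ 1968:Thu 1972:Tue 1976:Sun 1980:Fri 1984:Wed 1988:Mon 1992:Sat✓ 1996:Thu
Saturday: 1964, 1992 → 2.

2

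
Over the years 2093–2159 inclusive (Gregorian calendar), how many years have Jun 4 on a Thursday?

10

Track Jun 4's weekday year by year (advancing +1, or +2 across a Feb 29):
  2093: Thu ✓  2094: Fri (+1)  2095: Sat (+1)  2096: Mon (+2)  2097: Tue (+1)
  2098: Wed (+1)  2099: Thu (+1) ✓  2100: Fri (+1)  2101: Sat (+1)  2102: Sun (+1)
  2103: Mon (+1)  2104: Wed (+2)  2105: Thu (+1) ✓  2106: Fri (+1)  … (39 more years) …
  2146: Sat (+1)  2147: Sun (+1)  2148: Tue (+2)  2149: Wed (+1)  2150: Thu (+1) ✓
  2151: Fri (+1)  2152: Sun (+2)  2153: Mon (+1)  2154: Tue (+1)  2155: Wed (+1)
  2156: Fri (+2)  2157: Sat (+1)  2158: Sun (+1)  2159: Mon (+1)
Thursday years: 2093, 2099, 2105, 2111, 2116, 2122, 2133, 2139, 2144, 2150 — 10 in total.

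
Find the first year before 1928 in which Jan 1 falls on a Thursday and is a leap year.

1920

Jan 1 advances by 2 weekdays after a leap year and by 1 after a common year.
1928: Jan 1 is Sunday (leap).
1927: Saturday
1926: Friday
1925: Thursday
1924: Tuesday (leap)
1923: Monday
1922: Sunday
1921: Saturday
1920: Thursday (leap)
1920 begins on a Thursday and is a leap year.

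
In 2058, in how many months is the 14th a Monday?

2

Check the 14th of each month of 2058: Jan 14: Mon, Feb 14: Thu, Mar 14: Thu, Apr 14: Sun, May 14: Tue, Jun 14: Fri, Jul 14: Sun, Aug 14: Wed, Sep 14: Sat, Oct 14: Mon, Nov 14: Thu, Dec 14: Sat.
Monday occurs in January, October — 2 months.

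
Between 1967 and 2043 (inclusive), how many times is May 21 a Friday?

11

Track May 21's weekday year by year (advancing +1, or +2 across a Feb 29):
  1967: Sun  1968: Tue (+2)  1969: Wed (+1)  1970: Thu (+1)  1971: Fri (+1) ✓
  1972: Sun (+2)  1973: Mon (+1)  1974: Tue (+1)  1975: Wed (+1)  1976: Fri (+2) ✓
  1977: Sat (+1)  1978: Sun (+1)  1979: Mon (+1)  1980: Wed (+2)  … (49 more years) …
  2030: Tue (+1)  2031: Wed (+1)  2032: Fri (+2) ✓  2033: Sat (+1)  2034: Sun (+1)
  2035: Mon (+1)  2036: Wed (+2)  2037: Thu (+1)  2038: Fri (+1) ✓  2039: Sat (+1)
  2040: Mon (+2)  2041: Tue (+1)  2042: Wed (+1)  2043: Thu (+1)
Friday years: 1971, 1976, 1982, 1993, 1999, 2004, 2010, 2021, 2027, 2032, 2038 — 11 in total.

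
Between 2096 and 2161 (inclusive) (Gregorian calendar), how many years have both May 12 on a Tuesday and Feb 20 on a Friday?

8

Check each year's weekday for May 12 and Feb 20:
  2096: Sat/Mon  2097: Sun/Wed  2098: Mon/Thu  2099: Tue/Fri ✓  2100: Wed/Sat  2101: Thu/Sun  2102: Fri/Mon  2103: Sat/Tue  2104: Mon/Wed  2105: Tue/Fri ✓  2106: Wed/Sat  2107: Thu/Sun  2108: Sat/Mon  2109: Sun/Wed  …(38 more)…  2148: Sun/Tue  2149: Mon/Thu  2150: Tue/Fri ✓  2151: Wed/Sat  2152: Fri/Sun  2153: Sat/Tue  2154: Sun/Wed  2155: Mon/Thu  2156: Wed/Fri  2157: Thu/Sun  2158: Fri/Mon  2159: Sat/Tue  2160: Mon/Wed  2161: Tue/Fri ✓
Both conditions hold in: 2099, 2105, 2111, 2122, 2133, 2139, 2150, 2161 — 8.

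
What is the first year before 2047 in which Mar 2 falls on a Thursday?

From one year to the next, a fixed date's weekday advances by 1, or by 2 when a Feb 29 lies between the two dates.
2047: March 2 is Saturday.
2046: Friday (−1)
2045: Thursday (−1)
Mar 2 falls on a Thursday in 2045.

2045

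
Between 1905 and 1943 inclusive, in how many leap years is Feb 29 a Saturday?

Leap years in 1905–1943: 9 of them.
Feb 29 weekday advances by 5 (mod 7) from one leap year to the next four years later (or differs when a century non-leap intervenes).
Leap-day weekdays: 1908:Sat✓ 1912:Thu 1916:Tue 1920:Sun 1924:Fri 1928:Wed 1932:Mon 1936:Sat✓ 1940:Thu
Saturday: 1908, 1936 → 2.

2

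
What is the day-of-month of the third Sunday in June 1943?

20

June 1, 1943 is a Tuesday, so the first Sunday is the 6th.
The third Sunday is 6 + 14 = 20.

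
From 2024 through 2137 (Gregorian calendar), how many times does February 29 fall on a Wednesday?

5

Leap years in 2024–2137: 28 of them.
Feb 29 weekday advances by 5 (mod 7) from one leap year to the next four years later (or differs when a century non-leap intervenes).
Leap-day weekdays: 2024:Thu 2028:Tue 2032:Sun 2036:Fri 2040:Wed✓ 2044:Mon 2048:Sat 2052:Thu 2056:Tue 2060:Sun 2064:Fri 2068:Wed✓ 2072:Mon 2076:Sat 2080:Thu 2084:Tue 2088:Sun 2092:Fri 2096:Wed✓ 2104:Fri 2108:Wed✓ 2112:Mon 2116:Sat 2120:Thu 2124:Tue 2128:Sun 2132:Fri 2136:Wed✓
Wednesday: 2040, 2068, 2096, 2108, 2136 → 5.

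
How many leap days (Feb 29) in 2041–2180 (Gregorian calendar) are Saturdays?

Leap years in 2041–2180: 34 of them.
Feb 29 weekday advances by 5 (mod 7) from one leap year to the next four years later (or differs when a century non-leap intervenes).
Leap-day weekdays: 2044:Mon 2048:Sat✓ 2052:Thu 2056:Tue 2060:Sun 2064:Fri 2068:Wed 2072:Mon 2076:Sat✓ 2080:Thu 2084:Tue 2088:Sun 2092:Fri …(8 more)… 2132:Fri 2136:Wed 2140:Mon 2144:Sat✓ 2148:Thu 2152:Tue 2156:Sun 2160:Fri 2164:Wed 2168:Mon 2172:Sat✓ 2176:Thu 2180:Tue
Saturday: 2048, 2076, 2116, 2144, 2172 → 5.

5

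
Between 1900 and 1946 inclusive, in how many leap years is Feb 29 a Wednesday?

Leap years in 1900–1946: 11 of them.
Feb 29 weekday advances by 5 (mod 7) from one leap year to the next four years later (or differs when a century non-leap intervenes).
Leap-day weekdays: 1904:Mon 1908:Sat 1912:Thu 1916:Tue 1920:Sun 1924:Fri 1928:Wed✓ 1932:Mon 1936:Sat 1940:Thu 1944:Tue
Wednesday: 1928 → 1.

1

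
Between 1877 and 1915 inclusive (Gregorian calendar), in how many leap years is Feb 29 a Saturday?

2

Leap years in 1877–1915: 8 of them.
Feb 29 weekday advances by 5 (mod 7) from one leap year to the next four years later (or differs when a century non-leap intervenes).
Leap-day weekdays: 1880:Sun 1884:Fri 1888:Wed 1892:Mon 1896:Sat✓ 1904:Mon 1908:Sat✓ 1912:Thu
Saturday: 1896, 1908 → 2.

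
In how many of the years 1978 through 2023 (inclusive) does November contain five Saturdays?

12

November has 30 days; it has five Saturdays when Saturday falls among the first (month-length − 28) days — i.e. when November 1 is one of Saturday/Friday.
November 1 by year: 1978:Wed 1979:Thu 1980:Sat✓ 1981:Sun 1982:Mon 1983:Tue 1984:Thu 1985:Fri✓ 1986:Sat✓ 1987:Sun 1988:Tue 1989:Wed 1990:Thu 1991:Fri✓ 1992:Sun …(16 more)… 2009:Sun 2010:Mon 2011:Tue 2012:Thu 2013:Fri✓ 2014:Sat✓ 2015:Sun 2016:Tue 2017:Wed 2018:Thu 2019:Fri✓ 2020:Sun 2021:Mon 2022:Tue 2023:Wed
Years with five Saturdays: 1980, 1985, 1986, 1991, 1996, 1997, 2002, 2003, 2008, 2013, 2014, 2019 → 12.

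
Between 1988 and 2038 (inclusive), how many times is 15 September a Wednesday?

8

Track 15 September's weekday year by year (advancing +1, or +2 across a Feb 29):
  1988: Thu  1989: Fri (+1)  1990: Sat (+1)  1991: Sun (+1)  1992: Tue (+2)
  1993: Wed (+1) ✓  1994: Thu (+1)  1995: Fri (+1)  1996: Sun (+2)  1997: Mon (+1)
  1998: Tue (+1)  1999: Wed (+1) ✓  2000: Fri (+2)  2001: Sat (+1)  … (23 more years) …
  2025: Mon (+1)  2026: Tue (+1)  2027: Wed (+1) ✓  2028: Fri (+2)  2029: Sat (+1)
  2030: Sun (+1)  2031: Mon (+1)  2032: Wed (+2) ✓  2033: Thu (+1)  2034: Fri (+1)
  2035: Sat (+1)  2036: Mon (+2)  2037: Tue (+1)  2038: Wed (+1) ✓
Wednesday years: 1993, 1999, 2004, 2010, 2021, 2027, 2032, 2038 — 8 in total.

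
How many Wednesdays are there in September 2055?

5

September 2055 has 30 days and begins on Wednesday.
The first Wednesday is September 1.
Wednesdays fall on 1, 8, 15, 22, 29 — that's 5.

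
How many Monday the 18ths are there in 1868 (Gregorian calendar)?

Check the 18th of each month of 1868: Jan 18: Sat, Feb 18: Tue, Mar 18: Wed, Apr 18: Sat, May 18: Mon, Jun 18: Thu, Jul 18: Sat, Aug 18: Tue, Sep 18: Fri, Oct 18: Sun, Nov 18: Wed, Dec 18: Fri.
Monday occurs in May — 1 month.

1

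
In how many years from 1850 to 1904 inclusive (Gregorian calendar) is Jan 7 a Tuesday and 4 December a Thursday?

Check each year's weekday for Jan 7 and 4 December:
  1850: Mon/Wed  1851: Tue/Thu ✓  1852: Wed/Sat  1853: Fri/Sun  1854: Sat/Mon  1855: Sun/Tue  1856: Mon/Thu  1857: Wed/Fri  1858: Thu/Sat  1859: Fri/Sun  1860: Sat/Tue  1861: Mon/Wed  1862: Tue/Thu ✓  1863: Wed/Fri  …(27 more)…  1891: Wed/Fri  1892: Thu/Sun  1893: Sat/Mon  1894: Sun/Tue  1895: Mon/Wed  1896: Tue/Fri  1897: Thu/Sat  1898: Fri/Sun  1899: Sat/Mon  1900: Sun/Tue  1901: Mon/Wed  1902: Tue/Thu ✓  1903: Wed/Fri  1904: Thu/Sun
Both conditions hold in: 1851, 1862, 1873, 1879, 1890, 1902 — 6.

6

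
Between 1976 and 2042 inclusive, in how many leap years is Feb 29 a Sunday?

3

Leap years in 1976–2042: 17 of them.
Feb 29 weekday advances by 5 (mod 7) from one leap year to the next four years later (or differs when a century non-leap intervenes).
Leap-day weekdays: 1976:Sun✓ 1980:Fri 1984:Wed 1988:Mon 1992:Sat 1996:Thu 2000:Tue 2004:Sun✓ 2008:Fri 2012:Wed 2016:Mon 2020:Sat 2024:Thu 2028:Tue 2032:Sun✓ 2036:Fri 2040:Wed
Sunday: 1976, 2004, 2032 → 3.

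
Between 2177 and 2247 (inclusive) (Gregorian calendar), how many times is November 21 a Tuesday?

Track November 21's weekday year by year (advancing +1, or +2 across a Feb 29):
  2177: Fri  2178: Sat (+1)  2179: Sun (+1)  2180: Tue (+2) ✓  2181: Wed (+1)
  2182: Thu (+1)  2183: Fri (+1)  2184: Sun (+2)  2185: Mon (+1)  2186: Tue (+1) ✓
  2187: Wed (+1)  2188: Fri (+2)  2189: Sat (+1)  2190: Sun (+1)  … (43 more years) …
  2234: Fri (+1)  2235: Sat (+1)  2236: Mon (+2)  2237: Tue (+1) ✓  2238: Wed (+1)
  2239: Thu (+1)  2240: Sat (+2)  2241: Sun (+1)  2242: Mon (+1)  2243: Tue (+1) ✓
  2244: Thu (+2)  2245: Fri (+1)  2246: Sat (+1)  2247: Sun (+1)
Tuesday years: 2180, 2186, 2197, 2209, 2215, 2220, 2226, 2237, 2243 — 9 in total.

9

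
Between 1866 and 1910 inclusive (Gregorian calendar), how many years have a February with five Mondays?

2

February has 28 days (29 in leap years); it has five Mondays when Monday falls among the first (month-length − 28) days — i.e. when February 1 is Monday in a leap year (never in a common year).
February 1 by year: 1866:Thu 1867:Fri 1868:Sat 1869:Mon 1870:Tue 1871:Wed 1872:Thu 1873:Sat 1874:Sun 1875:Mon 1876:Tue 1877:Thu 1878:Fri 1879:Sat 1880:Sun …(15 more)… 1896:Sat 1897:Mon 1898:Tue 1899:Wed 1900:Thu 1901:Fri 1902:Sat 1903:Sun 1904:Mon✓ 1905:Wed 1906:Thu 1907:Fri 1908:Sat 1909:Mon 1910:Tue
Years with five Mondays: 1892, 1904 → 2.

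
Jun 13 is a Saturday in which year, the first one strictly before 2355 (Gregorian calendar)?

From one year to the next, a fixed date's weekday advances by 1, or by 2 when a Feb 29 lies between the two dates.
2355: June 13 is Monday.
2354: Sunday (−1)
2353: Saturday (−1)
Jun 13 falls on a Saturday in 2353.

2353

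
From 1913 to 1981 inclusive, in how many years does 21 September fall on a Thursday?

10

Track 21 September's weekday year by year (advancing +1, or +2 across a Feb 29):
  1913: Sun  1914: Mon (+1)  1915: Tue (+1)  1916: Thu (+2) ✓  1917: Fri (+1)
  1918: Sat (+1)  1919: Sun (+1)  1920: Tue (+2)  1921: Wed (+1)  1922: Thu (+1) ✓
  1923: Fri (+1)  1924: Sun (+2)  1925: Mon (+1)  1926: Tue (+1)  … (41 more years) …
  1968: Sat (+2)  1969: Sun (+1)  1970: Mon (+1)  1971: Tue (+1)  1972: Thu (+2) ✓
  1973: Fri (+1)  1974: Sat (+1)  1975: Sun (+1)  1976: Tue (+2)  1977: Wed (+1)
  1978: Thu (+1) ✓  1979: Fri (+1)  1980: Sun (+2)  1981: Mon (+1)
Thursday years: 1916, 1922, 1933, 1939, 1944, 1950, 1961, 1967, 1972, 1978 — 10 in total.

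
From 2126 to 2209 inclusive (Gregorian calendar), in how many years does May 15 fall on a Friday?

12

Track May 15's weekday year by year (advancing +1, or +2 across a Feb 29):
  2126: Wed  2127: Thu (+1)  2128: Sat (+2)  2129: Sun (+1)  2130: Mon (+1)
  2131: Tue (+1)  2132: Thu (+2)  2133: Fri (+1) ✓  2134: Sat (+1)  2135: Sun (+1)
  2136: Tue (+2)  2137: Wed (+1)  2138: Thu (+1)  2139: Fri (+1) ✓  … (56 more years) …
  2196: Sun (+2)  2197: Mon (+1)  2198: Tue (+1)  2199: Wed (+1)  2200: Thu (+1)
  2201: Fri (+1) ✓  2202: Sat (+1)  2203: Sun (+1)  2204: Tue (+2)  2205: Wed (+1)
  2206: Thu (+1)  2207: Fri (+1) ✓  2208: Sun (+2)  2209: Mon (+1)
Friday years: 2133, 2139, 2144, 2150, 2161, 2167, 2172, 2178, 2189, 2195, 2201, 2207 — 12 in total.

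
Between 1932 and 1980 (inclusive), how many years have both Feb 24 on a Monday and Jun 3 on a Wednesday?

2

Check each year's weekday for Feb 24 and Jun 3:
  1932: Wed/Fri  1933: Fri/Sat  1934: Sat/Sun  1935: Sun/Mon  1936: Mon/Wed ✓  1937: Wed/Thu  1938: Thu/Fri  1939: Fri/Sat  1940: Sat/Mon  1941: Mon/Tue  1942: Tue/Wed  1943: Wed/Thu  1944: Thu/Sat  1945: Sat/Sun  …(21 more)…  1967: Fri/Sat  1968: Sat/Mon  1969: Mon/Tue  1970: Tue/Wed  1971: Wed/Thu  1972: Thu/Sat  1973: Sat/Sun  1974: Sun/Mon  1975: Mon/Tue  1976: Tue/Thu  1977: Thu/Fri  1978: Fri/Sat  1979: Sat/Sun  1980: Sun/Tue
Both conditions hold in: 1936, 1964 — 2.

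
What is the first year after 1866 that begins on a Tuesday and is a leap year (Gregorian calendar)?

Jan 1 advances by 2 weekdays after a leap year and by 1 after a common year.
1866: Jan 1 is Monday.
1867: Tuesday
1868: Wednesday (leap)
1869: Friday
1870: Saturday
1871: Sunday
1872: Monday (leap)
1873: Wednesday
1874: Thursday
1875: Friday
1876: Saturday (leap)
1877: Monday
1878: Tuesday
1879: Wednesday
1880: Thursday (leap)
1881: Saturday
1882: Sunday
1883: Monday
1884: Tuesday (leap)
1884 begins on a Tuesday and is a leap year.

1884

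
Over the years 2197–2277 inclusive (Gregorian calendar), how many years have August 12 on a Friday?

Track August 12's weekday year by year (advancing +1, or +2 across a Feb 29):
  2197: Sat  2198: Sun (+1)  2199: Mon (+1)  2200: Tue (+1)  2201: Wed (+1)
  2202: Thu (+1)  2203: Fri (+1) ✓  2204: Sun (+2)  2205: Mon (+1)  2206: Tue (+1)
  2207: Wed (+1)  2208: Fri (+2) ✓  2209: Sat (+1)  2210: Sun (+1)  … (53 more years) …
  2264: Fri (+2) ✓  2265: Sat (+1)  2266: Sun (+1)  2267: Mon (+1)  2268: Wed (+2)
  2269: Thu (+1)  2270: Fri (+1) ✓  2271: Sat (+1)  2272: Mon (+2)  2273: Tue (+1)
  2274: Wed (+1)  2275: Thu (+1)  2276: Sat (+2)  2277: Sun (+1)
Friday years: 2203, 2208, 2214, 2225, 2231, 2236, 2242, 2253, 2259, 2264, 2270 — 11 in total.

11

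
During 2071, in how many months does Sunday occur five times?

4

A month of length L has five Sundays iff its first Sunday is on day ≤ L−28 (so day 1–3 in a 31-day month, 1–2 in a 30-day month, day 1 in a leap February).
Checking each month of 2071: Jan starts Thu (31d); Feb starts Sun (28d); Mar starts Sun (31d) ✓; Apr starts Wed (30d); May starts Fri (31d) ✓; Jun starts Mon (30d); Jul starts Wed (31d); Aug starts Sat (31d) ✓; Sep starts Tue (30d); Oct starts Thu (31d); Nov starts Sun (30d) ✓; Dec starts Tue (31d).
Five-Sunday months: March, May, August, November → 4.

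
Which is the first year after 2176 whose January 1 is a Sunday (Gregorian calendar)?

Jan 1 advances by 2 weekdays after a leap year and by 1 after a common year.
2176: Jan 1 is Monday (leap).
2177: Wednesday
2178: Thursday
2179: Friday
2180: Saturday (leap)
2181: Monday
2182: Tuesday
2183: Wednesday
2184: Thursday (leap)
2185: Saturday
2186: Sunday
2186 begins on a Sunday

2186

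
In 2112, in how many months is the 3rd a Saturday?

Check the 3rd of each month of 2112: Jan 3: Sun, Feb 3: Wed, Mar 3: Thu, Apr 3: Sun, May 3: Tue, Jun 3: Fri, Jul 3: Sun, Aug 3: Wed, Sep 3: Sat, Oct 3: Mon, Nov 3: Thu, Dec 3: Sat.
Saturday occurs in September, December — 2 months.

2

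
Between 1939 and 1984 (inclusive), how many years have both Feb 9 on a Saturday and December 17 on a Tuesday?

4

Check each year's weekday for Feb 9 and December 17:
  1939: Thu/Sun  1940: Fri/Tue  1941: Sun/Wed  1942: Mon/Thu  1943: Tue/Fri  1944: Wed/Sun  1945: Fri/Mon  1946: Sat/Tue ✓  1947: Sun/Wed  1948: Mon/Fri  1949: Wed/Sat  1950: Thu/Sun  1951: Fri/Mon  1952: Sat/Wed  …(18 more)…  1971: Tue/Fri  1972: Wed/Sun  1973: Fri/Mon  1974: Sat/Tue ✓  1975: Sun/Wed  1976: Mon/Fri  1977: Wed/Sat  1978: Thu/Sun  1979: Fri/Mon  1980: Sat/Wed  1981: Mon/Thu  1982: Tue/Fri  1983: Wed/Sat  1984: Thu/Mon
Both conditions hold in: 1946, 1957, 1963, 1974 — 4.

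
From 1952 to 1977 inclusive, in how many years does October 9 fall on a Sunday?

Track October 9's weekday year by year (advancing +1, or +2 across a Feb 29):
  1952: Thu  1953: Fri (+1)  1954: Sat (+1)  1955: Sun (+1) ✓  1956: Tue (+2)
  1957: Wed (+1)  1958: Thu (+1)  1959: Fri (+1)  1960: Sun (+2) ✓  1961: Mon (+1)
  1962: Tue (+1)  1963: Wed (+1)  1964: Fri (+2)  1965: Sat (+1)  1966: Sun (+1) ✓
  1967: Mon (+1)  1968: Wed (+2)  1969: Thu (+1)  1970: Fri (+1)  1971: Sat (+1)
  1972: Mon (+2)  1973: Tue (+1)  1974: Wed (+1)  1975: Thu (+1)  1976: Sat (+2)
  1977: Sun (+1) ✓
Sunday years: 1955, 1960, 1966, 1977 — 4 in total.

4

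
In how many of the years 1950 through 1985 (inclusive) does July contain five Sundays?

July has 31 days; it has five Sundays when Sunday falls among the first (month-length − 28) days — i.e. when July 1 is one of Sunday/Saturday/Friday.
July 1 by year: 1950:Sat✓ 1951:Sun✓ 1952:Tue 1953:Wed 1954:Thu 1955:Fri✓ 1956:Sun✓ 1957:Mon 1958:Tue 1959:Wed 1960:Fri✓ 1961:Sat✓ 1962:Sun✓ 1963:Mon 1964:Wed …(6 more)… 1971:Thu 1972:Sat✓ 1973:Sun✓ 1974:Mon 1975:Tue 1976:Thu 1977:Fri✓ 1978:Sat✓ 1979:Sun✓ 1980:Tue 1981:Wed 1982:Thu 1983:Fri✓ 1984:Sun✓ 1985:Mon
Years with five Sundays: 1950, 1951, 1955, 1956, 1960, 1961, 1962, 1966, 1967, 1972, 1973, 1977, 1978, 1979, 1983, 1984 → 16.

16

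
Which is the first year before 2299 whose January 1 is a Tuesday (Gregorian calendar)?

Jan 1 advances by 2 weekdays after a leap year and by 1 after a common year.
2299: Jan 1 is Sunday.
2298: Saturday
2297: Friday
2296: Wednesday (leap)
2295: Tuesday
2295 begins on a Tuesday

2295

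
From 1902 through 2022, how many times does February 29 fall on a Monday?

Leap years in 1902–2022: 30 of them.
Feb 29 weekday advances by 5 (mod 7) from one leap year to the next four years later (or differs when a century non-leap intervenes).
Leap-day weekdays: 1904:Mon✓ 1908:Sat 1912:Thu 1916:Tue 1920:Sun 1924:Fri 1928:Wed 1932:Mon✓ 1936:Sat 1940:Thu 1944:Tue 1948:Sun 1952:Fri …(4 more)… 1972:Tue 1976:Sun 1980:Fri 1984:Wed 1988:Mon✓ 1992:Sat 1996:Thu 2000:Tue 2004:Sun 2008:Fri 2012:Wed 2016:Mon✓ 2020:Sat
Monday: 1904, 1932, 1960, 1988, 2016 → 5.

5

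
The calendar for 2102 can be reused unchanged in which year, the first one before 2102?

Two years share a calendar iff Jan 1 falls on the same weekday and both are leap or both are common. 2102: Jan 1 is Sunday, common year.
2101: Jan 1 Saturday, common
2100: Jan 1 Friday, common
2099: Jan 1 Thursday, common
2098: Jan 1 Wednesday, common
2097: Jan 1 Tuesday, common
2096: Jan 1 Sunday, leap
2095: Jan 1 Saturday, common
2094: Jan 1 Friday, common
2093: Jan 1 Thursday, common
2092: Jan 1 Tuesday, leap
2091: Jan 1 Monday, common
2090: Jan 1 Sunday, common
2090 matches on both conditions.

2090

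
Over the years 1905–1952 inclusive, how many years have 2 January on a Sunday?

7

Track 2 January's weekday year by year (advancing +1, or +2 across a Feb 29):
  1905: Mon  1906: Tue (+1)  1907: Wed (+1)  1908: Thu (+1)  1909: Sat (+2)
  1910: Sun (+1) ✓  1911: Mon (+1)  1912: Tue (+1)  1913: Thu (+2)  1914: Fri (+1)
  1915: Sat (+1)  1916: Sun (+1) ✓  1917: Tue (+2)  1918: Wed (+1)  … (20 more years) …
  1939: Mon (+1)  1940: Tue (+1)  1941: Thu (+2)  1942: Fri (+1)  1943: Sat (+1)
  1944: Sun (+1) ✓  1945: Tue (+2)  1946: Wed (+1)  1947: Thu (+1)  1948: Fri (+1)
  1949: Sun (+2) ✓  1950: Mon (+1)  1951: Tue (+1)  1952: Wed (+1)
Sunday years: 1910, 1916, 1921, 1927, 1938, 1944, 1949 — 7 in total.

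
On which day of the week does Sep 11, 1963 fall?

Wednesday

January 1, 1963 is a Tuesday.
September 11 is day 254 of the year, i.e. 253 days after Jan 1.
253 mod 7 = 1, so advance 1 weekday from Tuesday: Wednesday.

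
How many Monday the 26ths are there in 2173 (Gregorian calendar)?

Check the 26th of each month of 2173: Jan 26: Tue, Feb 26: Fri, Mar 26: Fri, Apr 26: Mon, May 26: Wed, Jun 26: Sat, Jul 26: Mon, Aug 26: Thu, Sep 26: Sun, Oct 26: Tue, Nov 26: Fri, Dec 26: Sun.
Monday occurs in April, July — 2 months.

2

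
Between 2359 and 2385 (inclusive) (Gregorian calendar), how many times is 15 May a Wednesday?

Track 15 May's weekday year by year (advancing +1, or +2 across a Feb 29):
  2359: Fri  2360: Sun (+2)  2361: Mon (+1)  2362: Tue (+1)  2363: Wed (+1) ✓
  2364: Fri (+2)  2365: Sat (+1)  2366: Sun (+1)  2367: Mon (+1)  2368: Wed (+2) ✓
  2369: Thu (+1)  2370: Fri (+1)  2371: Sat (+1)  2372: Mon (+2)  2373: Tue (+1)
  2374: Wed (+1) ✓  2375: Thu (+1)  2376: Sat (+2)  2377: Sun (+1)  2378: Mon (+1)
  2379: Tue (+1)  2380: Thu (+2)  2381: Fri (+1)  2382: Sat (+1)  2383: Sun (+1)
  2384: Tue (+2)  2385: Wed (+1) ✓
Wednesday years: 2363, 2368, 2374, 2385 — 4 in total.

4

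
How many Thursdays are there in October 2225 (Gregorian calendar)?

4

October 2225 has 31 days and begins on Saturday.
The first Thursday is October 6.
Thursdays fall on 6, 13, 20, 27 — that's 4.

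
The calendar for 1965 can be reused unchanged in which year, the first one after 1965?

1971

Two years share a calendar iff Jan 1 falls on the same weekday and both are leap or both are common. 1965: Jan 1 is Friday, common year.
1966: Jan 1 Saturday, common
1967: Jan 1 Sunday, common
1968: Jan 1 Monday, leap
1969: Jan 1 Wednesday, common
1970: Jan 1 Thursday, common
1971: Jan 1 Friday, common
1971 matches on both conditions.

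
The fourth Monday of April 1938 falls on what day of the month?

25

April 1, 1938 is a Friday, so the first Monday is the 4th.
The fourth Monday is 4 + 21 = 25.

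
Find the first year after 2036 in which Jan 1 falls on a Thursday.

Jan 1 advances by 2 weekdays after a leap year and by 1 after a common year.
2036: Jan 1 is Tuesday (leap).
2037: Thursday
2037 begins on a Thursday

2037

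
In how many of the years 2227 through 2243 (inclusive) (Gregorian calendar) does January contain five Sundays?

8

January has 31 days; it has five Sundays when Sunday falls among the first (month-length − 28) days — i.e. when January 1 is one of Sunday/Saturday/Friday.
January 1 by year: 2227:Mon 2228:Tue 2229:Thu 2230:Fri✓ 2231:Sat✓ 2232:Sun✓ 2233:Tue 2234:Wed 2235:Thu 2236:Fri✓ 2237:Sun✓ 2238:Mon 2239:Tue 2240:Wed 2241:Fri✓ 2242:Sat✓ 2243:Sun✓
Years with five Sundays: 2230, 2231, 2232, 2236, 2237, 2241, 2242, 2243 → 8.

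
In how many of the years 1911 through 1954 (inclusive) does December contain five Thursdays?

December has 31 days; it has five Thursdays when Thursday falls among the first (month-length − 28) days — i.e. when December 1 is one of Thursday/Wednesday/Tuesday.
December 1 by year: 1911:Fri 1912:Sun 1913:Mon 1914:Tue✓ 1915:Wed✓ 1916:Fri 1917:Sat 1918:Sun 1919:Mon 1920:Wed✓ 1921:Thu✓ 1922:Fri 1923:Sat 1924:Mon 1925:Tue✓ …(14 more)… 1940:Sun 1941:Mon 1942:Tue✓ 1943:Wed✓ 1944:Fri 1945:Sat 1946:Sun 1947:Mon 1948:Wed✓ 1949:Thu✓ 1950:Fri 1951:Sat 1952:Mon 1953:Tue✓ 1954:Wed✓
Years with five Thursdays: 1914, 1915, 1920, 1921, 1925, 1926, 1927, 1931, 1932, 1936, 1937, 1938, 1942, 1943, 1948, 1949, 1953, 1954 → 18.

18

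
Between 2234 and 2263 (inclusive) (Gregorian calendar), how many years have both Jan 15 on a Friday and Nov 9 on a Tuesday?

Check each year's weekday for Jan 15 and Nov 9:
  2234: Wed/Sun  2235: Thu/Mon  2236: Fri/Wed  2237: Sun/Thu  2238: Mon/Fri  2239: Tue/Sat  2240: Wed/Mon  2241: Fri/Tue ✓  2242: Sat/Wed  2243: Sun/Thu  2244: Mon/Sat  2245: Wed/Sun  2246: Thu/Mon  2247: Fri/Tue ✓  2248: Sat/Thu  2249: Mon/Fri  2250: Tue/Sat  2251: Wed/Sun  2252: Thu/Tue  2253: Sat/Wed  2254: Sun/Thu  2255: Mon/Fri  2256: Tue/Sun  2257: Thu/Mon  2258: Fri/Tue ✓  2259: Sat/Wed  2260: Sun/Fri  2261: Tue/Sat  2262: Wed/Sun  2263: Thu/Mon
Both conditions hold in: 2241, 2247, 2258 — 3.

3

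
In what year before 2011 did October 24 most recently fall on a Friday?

From one year to the next, a fixed date's weekday advances by 1, or by 2 when a Feb 29 lies between the two dates.
2011: October 24 is Monday.
2010: Sunday (−1)
2009: Saturday (−1)
2008: Friday (−1)
October 24 falls on a Friday in 2008.

2008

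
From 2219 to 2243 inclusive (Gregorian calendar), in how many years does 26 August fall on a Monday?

Track 26 August's weekday year by year (advancing +1, or +2 across a Feb 29):
  2219: Thu  2220: Sat (+2)  2221: Sun (+1)  2222: Mon (+1) ✓  2223: Tue (+1)
  2224: Thu (+2)  2225: Fri (+1)  2226: Sat (+1)  2227: Sun (+1)  2228: Tue (+2)
  2229: Wed (+1)  2230: Thu (+1)  2231: Fri (+1)  2232: Sun (+2)  2233: Mon (+1) ✓
  2234: Tue (+1)  2235: Wed (+1)  2236: Fri (+2)  2237: Sat (+1)  2238: Sun (+1)
  2239: Mon (+1) ✓  2240: Wed (+2)  2241: Thu (+1)  2242: Fri (+1)  2243: Sat (+1)
Monday years: 2222, 2233, 2239 — 3 in total.

3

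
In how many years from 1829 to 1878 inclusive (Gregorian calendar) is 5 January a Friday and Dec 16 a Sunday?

5

Check each year's weekday for 5 January and Dec 16:
  1829: Mon/Wed  1830: Tue/Thu  1831: Wed/Fri  1832: Thu/Sun  1833: Sat/Mon  1834: Sun/Tue  1835: Mon/Wed  1836: Tue/Fri  1837: Thu/Sat  1838: Fri/Sun ✓  1839: Sat/Mon  1840: Sun/Wed  1841: Tue/Thu  1842: Wed/Fri  …(22 more)…  1865: Thu/Sat  1866: Fri/Sun ✓  1867: Sat/Mon  1868: Sun/Wed  1869: Tue/Thu  1870: Wed/Fri  1871: Thu/Sat  1872: Fri/Mon  1873: Sun/Tue  1874: Mon/Wed  1875: Tue/Thu  1876: Wed/Sat  1877: Fri/Sun ✓  1878: Sat/Mon
Both conditions hold in: 1838, 1849, 1855, 1866, 1877 — 5.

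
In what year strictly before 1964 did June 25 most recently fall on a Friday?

1954

From one year to the next, a fixed date's weekday advances by 1, or by 2 when a Feb 29 lies between the two dates.
1964: June 25 is Thursday.
1963: Tuesday (−2)
1962: Monday (−1)
1961: Sunday (−1)
1960: Saturday (−1)
1959: Thursday (−2)
1958: Wednesday (−1)
1957: Tuesday (−1)
1956: Monday (−1)
1955: Saturday (−2)
1954: Friday (−1)
June 25 falls on a Friday in 1954.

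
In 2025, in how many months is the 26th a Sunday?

2

Check the 26th of each month of 2025: Jan 26: Sun, Feb 26: Wed, Mar 26: Wed, Apr 26: Sat, May 26: Mon, Jun 26: Thu, Jul 26: Sat, Aug 26: Tue, Sep 26: Fri, Oct 26: Sun, Nov 26: Wed, Dec 26: Fri.
Sunday occurs in January, October — 2 months.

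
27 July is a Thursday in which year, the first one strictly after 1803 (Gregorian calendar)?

From one year to the next, a fixed date's weekday advances by 1, or by 2 when a Feb 29 lies between the two dates.
1803: July 27 is Wednesday.
1804: Friday (+2)
1805: Saturday (+1)
1806: Sunday (+1)
1807: Monday (+1)
1808: Wednesday (+2)
1809: Thursday (+1)
27 July falls on a Thursday in 1809.

1809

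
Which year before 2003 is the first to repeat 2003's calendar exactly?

Two years share a calendar iff Jan 1 falls on the same weekday and both are leap or both are common. 2003: Jan 1 is Wednesday, common year.
2002: Jan 1 Tuesday, common
2001: Jan 1 Monday, common
2000: Jan 1 Saturday, leap
1999: Jan 1 Friday, common
1998: Jan 1 Thursday, common
1997: Jan 1 Wednesday, common
1997 matches on both conditions.

1997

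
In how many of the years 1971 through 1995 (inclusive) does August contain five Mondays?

August has 31 days; it has five Mondays when Monday falls among the first (month-length − 28) days — i.e. when August 1 is one of Monday/Sunday/Saturday.
August 1 by year: 1971:Sun✓ 1972:Tue 1973:Wed 1974:Thu 1975:Fri 1976:Sun✓ 1977:Mon✓ 1978:Tue 1979:Wed 1980:Fri 1981:Sat✓ 1982:Sun✓ 1983:Mon✓ 1984:Wed 1985:Thu 1986:Fri 1987:Sat✓ 1988:Mon✓ 1989:Tue 1990:Wed 1991:Thu 1992:Sat✓ 1993:Sun✓ 1994:Mon✓ 1995:Tue
Years with five Mondays: 1971, 1976, 1977, 1981, 1982, 1983, 1987, 1988, 1992, 1993, 1994 → 11.

11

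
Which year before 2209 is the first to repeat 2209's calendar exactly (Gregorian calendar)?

2197

Two years share a calendar iff Jan 1 falls on the same weekday and both are leap or both are common. 2209: Jan 1 is Sunday, common year.
2208: Jan 1 Friday, leap
2207: Jan 1 Thursday, common
2206: Jan 1 Wednesday, common
2205: Jan 1 Tuesday, common
2204: Jan 1 Sunday, leap
2203: Jan 1 Saturday, common
2202: Jan 1 Friday, common
2201: Jan 1 Thursday, common
2200: Jan 1 Wednesday, common
2199: Jan 1 Tuesday, common
2198: Jan 1 Monday, common
2197: Jan 1 Sunday, common
2197 matches on both conditions.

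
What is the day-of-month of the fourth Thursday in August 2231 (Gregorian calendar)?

25

August 1, 2231 is a Monday, so the first Thursday is the 4th.
The fourth Thursday is 4 + 21 = 25.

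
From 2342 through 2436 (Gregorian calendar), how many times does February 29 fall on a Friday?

4

Leap years in 2342–2436: 24 of them.
Feb 29 weekday advances by 5 (mod 7) from one leap year to the next four years later (or differs when a century non-leap intervenes).
Leap-day weekdays: 2344:Tue 2348:Sun 2352:Fri✓ 2356:Wed 2360:Mon 2364:Sat 2368:Thu 2372:Tue 2376:Sun 2380:Fri✓ 2384:Wed 2388:Mon 2392:Sat 2396:Thu 2400:Tue 2404:Sun 2408:Fri✓ 2412:Wed 2416:Mon 2420:Sat 2424:Thu 2428:Tue 2432:Sun 2436:Fri✓
Friday: 2352, 2380, 2408, 2436 → 4.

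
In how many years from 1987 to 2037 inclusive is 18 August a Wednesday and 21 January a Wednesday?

2

Check each year's weekday for 18 August and 21 January:
  1987: Tue/Wed  1988: Thu/Thu  1989: Fri/Sat  1990: Sat/Sun  1991: Sun/Mon  1992: Tue/Tue  1993: Wed/Thu  1994: Thu/Fri  1995: Fri/Sat  1996: Sun/Sun  1997: Mon/Tue  1998: Tue/Wed  1999: Wed/Thu  2000: Fri/Fri  …(23 more)…  2024: Sun/Sun  2025: Mon/Tue  2026: Tue/Wed  2027: Wed/Thu  2028: Fri/Fri  2029: Sat/Sun  2030: Sun/Mon  2031: Mon/Tue  2032: Wed/Wed ✓  2033: Thu/Fri  2034: Fri/Sat  2035: Sat/Sun  2036: Mon/Mon  2037: Tue/Wed
Both conditions hold in: 2004, 2032 — 2.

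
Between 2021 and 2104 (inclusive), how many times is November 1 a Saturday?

13

Track November 1's weekday year by year (advancing +1, or +2 across a Feb 29):
  2021: Mon  2022: Tue (+1)  2023: Wed (+1)  2024: Fri (+2)  2025: Sat (+1) ✓
  2026: Sun (+1)  2027: Mon (+1)  2028: Wed (+2)  2029: Thu (+1)  2030: Fri (+1)
  2031: Sat (+1) ✓  2032: Mon (+2)  2033: Tue (+1)  2034: Wed (+1)  … (56 more years) …
  2091: Thu (+1)  2092: Sat (+2) ✓  2093: Sun (+1)  2094: Mon (+1)  2095: Tue (+1)
  2096: Thu (+2)  2097: Fri (+1)  2098: Sat (+1) ✓  2099: Sun (+1)  2100: Mon (+1)
  2101: Tue (+1)  2102: Wed (+1)  2103: Thu (+1)  2104: Sat (+2) ✓
Saturday years: 2025, 2031, 2036, 2042, 2053, 2059, 2064, 2070, 2081, 2087, 2092, 2098, 2104 — 13 in total.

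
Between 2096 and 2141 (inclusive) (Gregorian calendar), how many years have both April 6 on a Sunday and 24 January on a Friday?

5

Check each year's weekday for April 6 and 24 January:
  2096: Fri/Tue  2097: Sat/Thu  2098: Sun/Fri ✓  2099: Mon/Sat  2100: Tue/Sun  2101: Wed/Mon  2102: Thu/Tue  2103: Fri/Wed  2104: Sun/Thu  2105: Mon/Sat  2106: Tue/Sun  2107: Wed/Mon  2108: Fri/Tue  2109: Sat/Thu  …(18 more)…  2128: Tue/Sat  2129: Wed/Mon  2130: Thu/Tue  2131: Fri/Wed  2132: Sun/Thu  2133: Mon/Sat  2134: Tue/Sun  2135: Wed/Mon  2136: Fri/Tue  2137: Sat/Thu  2138: Sun/Fri ✓  2139: Mon/Sat  2140: Wed/Sun  2141: Thu/Tue
Both conditions hold in: 2098, 2110, 2121, 2127, 2138 — 5.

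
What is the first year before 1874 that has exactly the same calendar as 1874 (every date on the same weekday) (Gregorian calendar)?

Two years share a calendar iff Jan 1 falls on the same weekday and both are leap or both are common. 1874: Jan 1 is Thursday, common year.
1873: Jan 1 Wednesday, common
1872: Jan 1 Monday, leap
1871: Jan 1 Sunday, common
1870: Jan 1 Saturday, common
1869: Jan 1 Friday, common
1868: Jan 1 Wednesday, leap
1867: Jan 1 Tuesday, common
1866: Jan 1 Monday, common
1865: Jan 1 Sunday, common
1864: Jan 1 Friday, leap
1863: Jan 1 Thursday, common
1863 matches on both conditions.

1863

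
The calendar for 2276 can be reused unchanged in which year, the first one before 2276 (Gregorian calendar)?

2248

Two years share a calendar iff Jan 1 falls on the same weekday and both are leap or both are common. 2276: Jan 1 is Saturday, leap year.
2275: Jan 1 Friday, common
2274: Jan 1 Thursday, common
2273: Jan 1 Wednesday, common
2272: Jan 1 Monday, leap
2271: Jan 1 Sunday, common
2270: Jan 1 Saturday, common
2269: Jan 1 Friday, common
2268: Jan 1 Wednesday, leap
2267: Jan 1 Tuesday, common
2266: Jan 1 Monday, common
2265: Jan 1 Sunday, common
2264: Jan 1 Friday, leap
2263: Jan 1 Thursday, common
2262: Jan 1 Wednesday, common
2261: Jan 1 Tuesday, common
2260: Jan 1 Sunday, leap
2259: Jan 1 Saturday, common
2258: Jan 1 Friday, common
2257: Jan 1 Thursday, common
2256: Jan 1 Tuesday, leap
2255: Jan 1 Monday, common
2254: Jan 1 Sunday, common
2253: Jan 1 Saturday, common
2252: Jan 1 Thursday, leap
2251: Jan 1 Wednesday, common
2250: Jan 1 Tuesday, common
2249: Jan 1 Monday, common
2248: Jan 1 Saturday, leap
2248 matches on both conditions.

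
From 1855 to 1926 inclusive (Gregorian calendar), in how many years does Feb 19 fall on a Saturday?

9

Track Feb 19's weekday year by year (advancing +1, or +2 across a Feb 29):
  1855: Mon  1856: Tue (+1)  1857: Thu (+2)  1858: Fri (+1)  1859: Sat (+1) ✓
  1860: Sun (+1)  1861: Tue (+2)  1862: Wed (+1)  1863: Thu (+1)  1864: Fri (+1)
  1865: Sun (+2)  1866: Mon (+1)  1867: Tue (+1)  1868: Wed (+1)  … (44 more years) …
  1913: Wed (+2)  1914: Thu (+1)  1915: Fri (+1)  1916: Sat (+1) ✓  1917: Mon (+2)
  1918: Tue (+1)  1919: Wed (+1)  1920: Thu (+1)  1921: Sat (+2) ✓  1922: Sun (+1)
  1923: Mon (+1)  1924: Tue (+1)  1925: Thu (+2)  1926: Fri (+1)
Saturday years: 1859, 1870, 1876, 1881, 1887, 1898, 1910, 1916, 1921 — 9 in total.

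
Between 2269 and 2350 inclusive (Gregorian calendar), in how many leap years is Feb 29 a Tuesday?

Leap years in 2269–2350: 19 of them.
Feb 29 weekday advances by 5 (mod 7) from one leap year to the next four years later (or differs when a century non-leap intervenes).
Leap-day weekdays: 2272:Thu 2276:Tue✓ 2280:Sun 2284:Fri 2288:Wed 2292:Mon 2296:Sat 2304:Mon 2308:Sat 2312:Thu 2316:Tue✓ 2320:Sun 2324:Fri 2328:Wed 2332:Mon 2336:Sat 2340:Thu 2344:Tue✓ 2348:Sun
Tuesday: 2276, 2316, 2344 → 3.

3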